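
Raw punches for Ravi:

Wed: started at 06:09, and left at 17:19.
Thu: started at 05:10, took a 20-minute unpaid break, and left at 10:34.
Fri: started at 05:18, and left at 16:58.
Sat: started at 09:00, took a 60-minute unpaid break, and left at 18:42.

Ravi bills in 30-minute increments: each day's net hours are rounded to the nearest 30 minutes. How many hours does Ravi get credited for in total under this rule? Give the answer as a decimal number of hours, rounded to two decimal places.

Wed: 06:09–17:19 = 11 h 10 min → rounds to 11 h 0 min
Thu: 05:10–10:34 = 5 h 24 min − 20 min = 5 h 4 min → rounds to 5 h 0 min
Fri: 05:18–16:58 = 11 h 40 min → rounds to 11 h 30 min
Sat: 09:00–18:42 = 9 h 42 min − 60 min = 8 h 42 min → rounds to 8 h 30 min
Total credited: 36 h 0 min.

36.00 hours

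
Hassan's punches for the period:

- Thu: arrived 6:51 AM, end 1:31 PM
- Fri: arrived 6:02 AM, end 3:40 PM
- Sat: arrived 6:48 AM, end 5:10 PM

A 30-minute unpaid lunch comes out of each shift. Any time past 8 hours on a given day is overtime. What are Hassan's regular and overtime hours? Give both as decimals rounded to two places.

Regular 22.17 hours, overtime 3.00 hours

Thu: 6:51 AM–1:31 PM = 6 h 40 min; less 30 min break → 6 h 10 min
Fri: 6:02 AM–3:40 PM = 9 h 38 min; less 30 min break → 9 h 8 min
Sat: 6:48 AM–5:10 PM = 10 h 22 min; less 30 min break → 9 h 52 min
Thu reg 6 h 10 min / OT 0 h 0 min; Fri reg 8 h 0 min / OT 1 h 8 min; Sat reg 8 h 0 min / OT 1 h 52 min.
Totals: regular 22 h 10 min, overtime 3 h 0 min.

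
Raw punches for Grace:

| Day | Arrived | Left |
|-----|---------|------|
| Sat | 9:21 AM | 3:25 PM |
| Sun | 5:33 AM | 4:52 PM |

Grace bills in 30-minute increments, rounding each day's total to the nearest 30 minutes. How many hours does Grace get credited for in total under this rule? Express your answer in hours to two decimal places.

Sat: 9:21 AM–3:25 PM = 6 h 4 min → rounds to 6 h 0 min
Sun: 5:33 AM–4:52 PM = 11 h 19 min → rounds to 11 h 30 min
Total credited: 17 h 30 min.

17.50 hours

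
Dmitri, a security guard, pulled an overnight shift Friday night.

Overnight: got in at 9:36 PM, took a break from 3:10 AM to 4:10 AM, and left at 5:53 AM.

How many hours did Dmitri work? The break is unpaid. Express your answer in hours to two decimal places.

7.28 hours

Overnight: 9:36 PM → midnight = 2 h 24 min; midnight → 5:53 AM = 5 h 53 min; span 8 h 17 min; less 60 min break → 7 h 17 min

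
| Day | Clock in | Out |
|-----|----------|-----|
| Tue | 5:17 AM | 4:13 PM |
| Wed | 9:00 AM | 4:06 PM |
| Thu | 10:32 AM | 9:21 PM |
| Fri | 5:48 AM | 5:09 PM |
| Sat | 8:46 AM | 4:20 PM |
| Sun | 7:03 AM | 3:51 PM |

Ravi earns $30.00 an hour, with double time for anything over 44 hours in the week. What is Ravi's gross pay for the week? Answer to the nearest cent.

$2074.00

Tue: 5:17 AM–4:13 PM = 10 h 56 min
Wed: 9:00 AM–4:06 PM = 7 h 6 min
Thu: 10:32 AM–9:21 PM = 10 h 49 min
Fri: 5:48 AM–5:09 PM = 11 h 21 min
Sat: 8:46 AM–4:20 PM = 7 h 34 min
Sun: 7:03 AM–3:51 PM = 8 h 48 min
Total worked: 56 h 34 min = 3394 min.
Regular 44 h 0 min = 2640 min at $30.00/h; overtime 12 h 34 min = 754 min at $60.00/h.
Pay = (2640 × $30.00 + 754 × $60.00) ÷ 60 = $2074.00.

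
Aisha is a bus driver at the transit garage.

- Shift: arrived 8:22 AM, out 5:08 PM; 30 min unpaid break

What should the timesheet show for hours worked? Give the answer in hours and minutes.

Shift: 8:22 AM–5:08 PM = 8 h 46 min; less 30 min break → 8 h 16 min

8 h 16 min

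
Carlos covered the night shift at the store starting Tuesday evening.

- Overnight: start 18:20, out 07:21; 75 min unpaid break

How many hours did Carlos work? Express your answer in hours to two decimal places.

11.77 hours

Overnight: 18:20 → midnight = 5 h 40 min; midnight → 07:21 = 7 h 21 min; span 13 h 1 min; less 75 min break → 11 h 46 min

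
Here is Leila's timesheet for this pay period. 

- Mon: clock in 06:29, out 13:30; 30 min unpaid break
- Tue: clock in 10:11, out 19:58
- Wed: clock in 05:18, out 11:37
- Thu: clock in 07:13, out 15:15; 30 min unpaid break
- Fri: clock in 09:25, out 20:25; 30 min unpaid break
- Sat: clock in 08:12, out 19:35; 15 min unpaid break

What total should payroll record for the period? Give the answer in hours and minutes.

51 h 47 min

Mon: 06:29–13:30 = 7 h 1 min; less 30 min break → 6 h 31 min
Tue: 10:11–19:58 = 9 h 47 min
Wed: 05:18–11:37 = 6 h 19 min
Thu: 07:13–15:15 = 8 h 2 min; less 30 min break → 7 h 32 min
Fri: 09:25–20:25 = 11 h 0 min; less 30 min break → 10 h 30 min
Sat: 08:12–19:35 = 11 h 23 min; less 15 min break → 11 h 8 min
Total: 6 h 31 min + 9 h 47 min + 6 h 19 min + 7 h 32 min + 10 h 30 min + 11 h 8 min = 51 h 47 min.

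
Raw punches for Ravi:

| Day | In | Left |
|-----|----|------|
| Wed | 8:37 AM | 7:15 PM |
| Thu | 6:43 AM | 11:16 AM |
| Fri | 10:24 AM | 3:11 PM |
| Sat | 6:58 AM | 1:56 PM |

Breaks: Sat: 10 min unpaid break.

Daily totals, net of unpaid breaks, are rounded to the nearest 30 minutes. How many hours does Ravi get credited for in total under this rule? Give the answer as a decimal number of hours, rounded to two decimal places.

Wed: 8:37 AM–7:15 PM = 10 h 38 min → rounds to 10 h 30 min
Thu: 6:43 AM–11:16 AM = 4 h 33 min → rounds to 4 h 30 min
Fri: 10:24 AM–3:11 PM = 4 h 47 min → rounds to 5 h 0 min
Sat: 6:58 AM–1:56 PM = 6 h 58 min − 10 min = 6 h 48 min → rounds to 7 h 0 min
Total credited: 27 h 0 min.

27.00 hours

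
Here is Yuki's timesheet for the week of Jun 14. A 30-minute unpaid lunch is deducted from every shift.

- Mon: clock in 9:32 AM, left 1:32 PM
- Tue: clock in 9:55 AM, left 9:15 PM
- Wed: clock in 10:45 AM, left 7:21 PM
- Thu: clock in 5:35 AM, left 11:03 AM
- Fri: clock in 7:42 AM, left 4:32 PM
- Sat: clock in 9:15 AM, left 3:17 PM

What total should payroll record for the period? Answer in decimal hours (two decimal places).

Mon: 9:32 AM–1:32 PM = 4 h 0 min; less 30 min break → 3 h 30 min
Tue: 9:55 AM–9:15 PM = 11 h 20 min; less 30 min break → 10 h 50 min
Wed: 10:45 AM–7:21 PM = 8 h 36 min; less 30 min break → 8 h 6 min
Thu: 5:35 AM–11:03 AM = 5 h 28 min; less 30 min break → 4 h 58 min
Fri: 7:42 AM–4:32 PM = 8 h 50 min; less 30 min break → 8 h 20 min
Sat: 9:15 AM–3:17 PM = 6 h 2 min; less 30 min break → 5 h 32 min
Total: 3 h 30 min + 10 h 50 min + 8 h 6 min + 4 h 58 min + 8 h 20 min + 5 h 32 min = 41 h 16 min.

41.27 hours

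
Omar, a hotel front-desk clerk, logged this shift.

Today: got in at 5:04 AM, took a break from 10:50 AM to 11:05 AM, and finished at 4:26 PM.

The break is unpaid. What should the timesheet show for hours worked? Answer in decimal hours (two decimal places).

Today: 5:04 AM–4:26 PM = 11 h 22 min; less 15 min break → 11 h 7 min

11.12 hours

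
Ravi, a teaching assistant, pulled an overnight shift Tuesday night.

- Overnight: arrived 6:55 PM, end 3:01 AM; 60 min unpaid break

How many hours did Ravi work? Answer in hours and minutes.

Overnight: 6:55 PM → midnight = 5 h 5 min; midnight → 3:01 AM = 3 h 1 min; span 8 h 6 min; less 60 min break → 7 h 6 min

7 h 6 min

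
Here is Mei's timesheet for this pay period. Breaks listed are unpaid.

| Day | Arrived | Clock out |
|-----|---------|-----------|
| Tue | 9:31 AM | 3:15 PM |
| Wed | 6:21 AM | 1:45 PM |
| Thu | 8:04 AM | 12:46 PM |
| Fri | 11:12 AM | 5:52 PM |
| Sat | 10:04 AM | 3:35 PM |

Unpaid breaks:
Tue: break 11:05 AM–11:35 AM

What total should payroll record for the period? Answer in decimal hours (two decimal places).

Tue: 9:31 AM–3:15 PM = 5 h 44 min; less 30 min break → 5 h 14 min
Wed: 6:21 AM–1:45 PM = 7 h 24 min
Thu: 8:04 AM–12:46 PM = 4 h 42 min
Fri: 11:12 AM–5:52 PM = 6 h 40 min
Sat: 10:04 AM–3:35 PM = 5 h 31 min
Total: 5 h 14 min + 7 h 24 min + 4 h 42 min + 6 h 40 min + 5 h 31 min = 29 h 31 min.

29.52 hours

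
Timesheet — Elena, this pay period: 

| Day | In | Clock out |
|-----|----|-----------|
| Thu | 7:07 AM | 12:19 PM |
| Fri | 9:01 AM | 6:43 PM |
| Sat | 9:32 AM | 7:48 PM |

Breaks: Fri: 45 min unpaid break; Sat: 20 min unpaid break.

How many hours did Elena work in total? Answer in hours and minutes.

24 h 5 min

Thu: 7:07 AM–12:19 PM = 5 h 12 min
Fri: 9:01 AM–6:43 PM = 9 h 42 min; less 45 min break → 8 h 57 min
Sat: 9:32 AM–7:48 PM = 10 h 16 min; less 20 min break → 9 h 56 min
Total: 5 h 12 min + 8 h 57 min + 9 h 56 min = 24 h 5 min.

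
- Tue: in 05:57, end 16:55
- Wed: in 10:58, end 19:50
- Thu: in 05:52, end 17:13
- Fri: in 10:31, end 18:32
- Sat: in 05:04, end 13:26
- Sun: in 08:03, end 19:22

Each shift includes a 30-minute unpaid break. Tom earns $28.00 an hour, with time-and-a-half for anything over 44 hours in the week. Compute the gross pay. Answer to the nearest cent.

$1731.10

Tue: 05:57–16:55 = 10 h 58 min; less 30 min break → 10 h 28 min
Wed: 10:58–19:50 = 8 h 52 min; less 30 min break → 8 h 22 min
Thu: 05:52–17:13 = 11 h 21 min; less 30 min break → 10 h 51 min
Fri: 10:31–18:32 = 8 h 1 min; less 30 min break → 7 h 31 min
Sat: 05:04–13:26 = 8 h 22 min; less 30 min break → 7 h 52 min
Sun: 08:03–19:22 = 11 h 19 min; less 30 min break → 10 h 49 min
Total worked: 55 h 53 min = 3353 min.
Regular 44 h 0 min = 2640 min at $28.00/h; overtime 11 h 53 min = 713 min at $42.00/h.
Pay = (2640 × $28.00 + 713 × $42.00) ÷ 60 = $1731.10.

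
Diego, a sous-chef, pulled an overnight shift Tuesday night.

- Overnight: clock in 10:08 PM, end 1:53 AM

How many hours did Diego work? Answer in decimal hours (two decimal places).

Overnight: 10:08 PM → midnight = 1 h 52 min; midnight → 1:53 AM = 1 h 53 min; span 3 h 45 min

3.75 hours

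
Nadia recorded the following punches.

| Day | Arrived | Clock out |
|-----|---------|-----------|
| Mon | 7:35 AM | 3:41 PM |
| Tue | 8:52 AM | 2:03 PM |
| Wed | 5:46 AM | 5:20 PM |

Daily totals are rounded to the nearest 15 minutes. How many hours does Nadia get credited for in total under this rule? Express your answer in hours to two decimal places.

24.75 hours

Mon: 7:35 AM–3:41 PM = 8 h 6 min → rounds to 8 h 0 min
Tue: 8:52 AM–2:03 PM = 5 h 11 min → rounds to 5 h 15 min
Wed: 5:46 AM–5:20 PM = 11 h 34 min → rounds to 11 h 30 min
Total credited: 24 h 45 min.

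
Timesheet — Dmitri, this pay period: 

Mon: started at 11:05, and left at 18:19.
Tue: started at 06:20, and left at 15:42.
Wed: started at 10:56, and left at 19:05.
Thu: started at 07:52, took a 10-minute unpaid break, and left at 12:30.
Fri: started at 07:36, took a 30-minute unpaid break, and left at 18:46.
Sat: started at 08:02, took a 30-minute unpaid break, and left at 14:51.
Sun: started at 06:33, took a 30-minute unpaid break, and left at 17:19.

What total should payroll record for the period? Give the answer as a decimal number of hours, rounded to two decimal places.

56.47 hours

Mon: 11:05–18:19 = 7 h 14 min
Tue: 06:20–15:42 = 9 h 22 min
Wed: 10:56–19:05 = 8 h 9 min
Thu: 07:52–12:30 = 4 h 38 min; less 10 min break → 4 h 28 min
Fri: 07:36–18:46 = 11 h 10 min; less 30 min break → 10 h 40 min
Sat: 08:02–14:51 = 6 h 49 min; less 30 min break → 6 h 19 min
Sun: 06:33–17:19 = 10 h 46 min; less 30 min break → 10 h 16 min
Total: 7 h 14 min + 9 h 22 min + 8 h 9 min + 4 h 28 min + 10 h 40 min + 6 h 19 min + 10 h 16 min = 56 h 28 min.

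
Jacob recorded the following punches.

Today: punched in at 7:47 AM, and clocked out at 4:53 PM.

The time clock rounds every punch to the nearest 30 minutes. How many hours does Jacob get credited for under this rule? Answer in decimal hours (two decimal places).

9.00 hours

Today: in 7:47 AM→8:00 AM, out 4:53 PM→5:00 PM; 9 h 0 min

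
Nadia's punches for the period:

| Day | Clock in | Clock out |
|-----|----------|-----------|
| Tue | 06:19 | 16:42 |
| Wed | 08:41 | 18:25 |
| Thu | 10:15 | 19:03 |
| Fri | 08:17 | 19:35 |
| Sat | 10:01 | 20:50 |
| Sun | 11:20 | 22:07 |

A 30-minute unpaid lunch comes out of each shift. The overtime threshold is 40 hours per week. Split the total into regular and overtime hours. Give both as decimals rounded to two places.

Regular 40.00 hours, overtime 18.82 hours

Tue: 06:19–16:42 = 10 h 23 min; less 30 min break → 9 h 53 min
Wed: 08:41–18:25 = 9 h 44 min; less 30 min break → 9 h 14 min
Thu: 10:15–19:03 = 8 h 48 min; less 30 min break → 8 h 18 min
Fri: 08:17–19:35 = 11 h 18 min; less 30 min break → 10 h 48 min
Sat: 10:01–20:50 = 10 h 49 min; less 30 min break → 10 h 19 min
Sun: 11:20–22:07 = 10 h 47 min; less 30 min break → 10 h 17 min
Total worked: 58 h 49 min = 58.82 h.
Threshold 40 h → overtime 18 h 49 min, regular 40 h 0 min.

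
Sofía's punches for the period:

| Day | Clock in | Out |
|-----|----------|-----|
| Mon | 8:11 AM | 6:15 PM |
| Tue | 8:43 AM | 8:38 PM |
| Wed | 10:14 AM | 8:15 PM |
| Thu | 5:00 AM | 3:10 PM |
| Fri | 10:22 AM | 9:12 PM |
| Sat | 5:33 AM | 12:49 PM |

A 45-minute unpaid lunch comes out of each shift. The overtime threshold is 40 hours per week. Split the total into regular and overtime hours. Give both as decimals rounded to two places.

Regular 40.00 hours, overtime 15.77 hours

Mon: 8:11 AM–6:15 PM = 10 h 4 min; less 45 min break → 9 h 19 min
Tue: 8:43 AM–8:38 PM = 11 h 55 min; less 45 min break → 11 h 10 min
Wed: 10:14 AM–8:15 PM = 10 h 1 min; less 45 min break → 9 h 16 min
Thu: 5:00 AM–3:10 PM = 10 h 10 min; less 45 min break → 9 h 25 min
Fri: 10:22 AM–9:12 PM = 10 h 50 min; less 45 min break → 10 h 5 min
Sat: 5:33 AM–12:49 PM = 7 h 16 min; less 45 min break → 6 h 31 min
Total worked: 55 h 46 min = 55.77 h.
Threshold 40 h → overtime 15 h 46 min, regular 40 h 0 min.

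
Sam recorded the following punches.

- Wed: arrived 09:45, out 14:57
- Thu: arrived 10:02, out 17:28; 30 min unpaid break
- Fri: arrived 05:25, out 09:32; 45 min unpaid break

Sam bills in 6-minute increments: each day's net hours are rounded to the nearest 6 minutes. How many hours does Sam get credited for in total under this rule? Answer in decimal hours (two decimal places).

Wed: 09:45–14:57 = 5 h 12 min → rounds to 5 h 12 min
Thu: 10:02–17:28 = 7 h 26 min − 30 min = 6 h 56 min → rounds to 6 h 54 min
Fri: 05:25–09:32 = 4 h 7 min − 45 min = 3 h 22 min → rounds to 3 h 24 min
Total credited: 15 h 30 min.

15.50 hours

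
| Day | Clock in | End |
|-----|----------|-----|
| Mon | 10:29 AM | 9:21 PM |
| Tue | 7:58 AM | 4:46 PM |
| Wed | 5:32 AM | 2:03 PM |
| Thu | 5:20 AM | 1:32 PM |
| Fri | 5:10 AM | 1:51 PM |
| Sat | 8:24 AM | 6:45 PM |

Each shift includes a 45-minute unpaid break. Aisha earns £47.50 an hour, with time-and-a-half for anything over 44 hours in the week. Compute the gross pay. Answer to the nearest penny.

Mon: 10:29 AM–9:21 PM = 10 h 52 min; less 45 min break → 10 h 7 min
Tue: 7:58 AM–4:46 PM = 8 h 48 min; less 45 min break → 8 h 3 min
Wed: 5:32 AM–2:03 PM = 8 h 31 min; less 45 min break → 7 h 46 min
Thu: 5:20 AM–1:32 PM = 8 h 12 min; less 45 min break → 7 h 27 min
Fri: 5:10 AM–1:51 PM = 8 h 41 min; less 45 min break → 7 h 56 min
Sat: 8:24 AM–6:45 PM = 10 h 21 min; less 45 min break → 9 h 36 min
Total worked: 50 h 55 min = 3055 min.
Regular 44 h 0 min = 2640 min at £47.50/h; overtime 6 h 55 min = 415 min at £71.25/h.
Pay = (2640 × £47.50 + 415 × £71.25) ÷ 60 = £2582.81.

£2582.81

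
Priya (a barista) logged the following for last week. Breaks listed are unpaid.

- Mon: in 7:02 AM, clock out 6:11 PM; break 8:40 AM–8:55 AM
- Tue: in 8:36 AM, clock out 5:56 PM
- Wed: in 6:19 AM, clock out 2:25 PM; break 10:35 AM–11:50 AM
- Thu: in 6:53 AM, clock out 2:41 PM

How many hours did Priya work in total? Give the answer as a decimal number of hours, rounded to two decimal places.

34.88 hours

Mon: 7:02 AM–6:11 PM = 11 h 9 min; less 15 min break → 10 h 54 min
Tue: 8:36 AM–5:56 PM = 9 h 20 min
Wed: 6:19 AM–2:25 PM = 8 h 6 min; less 75 min break → 6 h 51 min
Thu: 6:53 AM–2:41 PM = 7 h 48 min
Total: 10 h 54 min + 9 h 20 min + 6 h 51 min + 7 h 48 min = 34 h 53 min.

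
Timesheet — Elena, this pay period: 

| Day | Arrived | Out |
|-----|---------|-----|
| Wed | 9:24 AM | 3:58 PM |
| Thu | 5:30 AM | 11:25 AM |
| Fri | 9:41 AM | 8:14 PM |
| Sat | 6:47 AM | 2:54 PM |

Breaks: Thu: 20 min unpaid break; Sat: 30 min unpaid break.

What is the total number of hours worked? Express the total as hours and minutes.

30 h 19 min

Wed: 9:24 AM–3:58 PM = 6 h 34 min
Thu: 5:30 AM–11:25 AM = 5 h 55 min; less 20 min break → 5 h 35 min
Fri: 9:41 AM–8:14 PM = 10 h 33 min
Sat: 6:47 AM–2:54 PM = 8 h 7 min; less 30 min break → 7 h 37 min
Total: 6 h 34 min + 5 h 35 min + 10 h 33 min + 7 h 37 min = 30 h 19 min.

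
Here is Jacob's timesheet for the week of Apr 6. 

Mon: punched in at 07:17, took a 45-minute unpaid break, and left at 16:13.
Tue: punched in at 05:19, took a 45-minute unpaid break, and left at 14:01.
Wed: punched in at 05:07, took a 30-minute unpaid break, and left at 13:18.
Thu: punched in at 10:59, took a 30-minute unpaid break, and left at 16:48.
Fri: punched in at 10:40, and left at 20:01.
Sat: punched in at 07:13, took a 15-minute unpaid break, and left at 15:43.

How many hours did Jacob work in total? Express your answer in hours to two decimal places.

46.73 hours

Mon: 07:17–16:13 = 8 h 56 min; less 45 min break → 8 h 11 min
Tue: 05:19–14:01 = 8 h 42 min; less 45 min break → 7 h 57 min
Wed: 05:07–13:18 = 8 h 11 min; less 30 min break → 7 h 41 min
Thu: 10:59–16:48 = 5 h 49 min; less 30 min break → 5 h 19 min
Fri: 10:40–20:01 = 9 h 21 min
Sat: 07:13–15:43 = 8 h 30 min; less 15 min break → 8 h 15 min
Total: 8 h 11 min + 7 h 57 min + 7 h 41 min + 5 h 19 min + 9 h 21 min + 8 h 15 min = 46 h 44 min.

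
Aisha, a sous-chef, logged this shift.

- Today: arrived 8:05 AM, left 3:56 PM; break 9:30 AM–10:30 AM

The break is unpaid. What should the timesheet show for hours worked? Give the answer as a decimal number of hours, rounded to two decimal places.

6.85 hours

Today: 8:05 AM–3:56 PM = 7 h 51 min; less 60 min break → 6 h 51 min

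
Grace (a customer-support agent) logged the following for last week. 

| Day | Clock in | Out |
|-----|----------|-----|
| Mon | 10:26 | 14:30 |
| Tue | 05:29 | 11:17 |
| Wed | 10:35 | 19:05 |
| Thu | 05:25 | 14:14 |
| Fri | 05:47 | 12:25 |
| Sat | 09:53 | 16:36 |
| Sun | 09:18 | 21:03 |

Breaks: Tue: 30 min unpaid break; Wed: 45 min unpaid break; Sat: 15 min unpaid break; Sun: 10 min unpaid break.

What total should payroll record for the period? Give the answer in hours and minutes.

Mon: 10:26–14:30 = 4 h 4 min
Tue: 05:29–11:17 = 5 h 48 min; less 30 min break → 5 h 18 min
Wed: 10:35–19:05 = 8 h 30 min; less 45 min break → 7 h 45 min
Thu: 05:25–14:14 = 8 h 49 min
Fri: 05:47–12:25 = 6 h 38 min
Sat: 09:53–16:36 = 6 h 43 min; less 15 min break → 6 h 28 min
Sun: 09:18–21:03 = 11 h 45 min; less 10 min break → 11 h 35 min
Total: 4 h 4 min + 5 h 18 min + 7 h 45 min + 8 h 49 min + 6 h 38 min + 6 h 28 min + 11 h 35 min = 50 h 37 min.

50 h 37 min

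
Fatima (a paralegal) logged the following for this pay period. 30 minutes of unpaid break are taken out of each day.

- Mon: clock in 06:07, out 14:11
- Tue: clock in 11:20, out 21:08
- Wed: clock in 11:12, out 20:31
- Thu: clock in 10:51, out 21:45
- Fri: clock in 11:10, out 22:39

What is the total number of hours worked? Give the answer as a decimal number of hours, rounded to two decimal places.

47.07 hours

Mon: 06:07–14:11 = 8 h 4 min; less 30 min break → 7 h 34 min
Tue: 11:20–21:08 = 9 h 48 min; less 30 min break → 9 h 18 min
Wed: 11:12–20:31 = 9 h 19 min; less 30 min break → 8 h 49 min
Thu: 10:51–21:45 = 10 h 54 min; less 30 min break → 10 h 24 min
Fri: 11:10–22:39 = 11 h 29 min; less 30 min break → 10 h 59 min
Total: 7 h 34 min + 9 h 18 min + 8 h 49 min + 10 h 24 min + 10 h 59 min = 47 h 4 min.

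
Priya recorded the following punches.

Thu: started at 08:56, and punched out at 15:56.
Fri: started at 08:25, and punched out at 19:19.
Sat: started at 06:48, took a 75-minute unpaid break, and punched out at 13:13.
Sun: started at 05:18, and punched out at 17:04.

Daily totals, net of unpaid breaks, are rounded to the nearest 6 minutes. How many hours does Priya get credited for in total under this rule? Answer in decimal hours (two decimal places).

Thu: 08:56–15:56 = 7 h 0 min → rounds to 7 h 0 min
Fri: 08:25–19:19 = 10 h 54 min → rounds to 10 h 54 min
Sat: 06:48–13:13 = 6 h 25 min − 75 min = 5 h 10 min → rounds to 5 h 12 min
Sun: 05:18–17:04 = 11 h 46 min → rounds to 11 h 48 min
Total credited: 34 h 54 min.

34.90 hours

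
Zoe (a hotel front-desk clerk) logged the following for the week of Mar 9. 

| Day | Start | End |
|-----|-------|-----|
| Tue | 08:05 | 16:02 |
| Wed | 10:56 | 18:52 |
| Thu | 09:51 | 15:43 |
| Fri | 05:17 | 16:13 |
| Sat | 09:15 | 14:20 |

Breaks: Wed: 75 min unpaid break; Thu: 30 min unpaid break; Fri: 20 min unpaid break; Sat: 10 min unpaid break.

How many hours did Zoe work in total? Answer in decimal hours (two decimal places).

Tue: 08:05–16:02 = 7 h 57 min
Wed: 10:56–18:52 = 7 h 56 min; less 75 min break → 6 h 41 min
Thu: 09:51–15:43 = 5 h 52 min; less 30 min break → 5 h 22 min
Fri: 05:17–16:13 = 10 h 56 min; less 20 min break → 10 h 36 min
Sat: 09:15–14:20 = 5 h 5 min; less 10 min break → 4 h 55 min
Total: 7 h 57 min + 6 h 41 min + 5 h 22 min + 10 h 36 min + 4 h 55 min = 35 h 31 min.

35.52 hours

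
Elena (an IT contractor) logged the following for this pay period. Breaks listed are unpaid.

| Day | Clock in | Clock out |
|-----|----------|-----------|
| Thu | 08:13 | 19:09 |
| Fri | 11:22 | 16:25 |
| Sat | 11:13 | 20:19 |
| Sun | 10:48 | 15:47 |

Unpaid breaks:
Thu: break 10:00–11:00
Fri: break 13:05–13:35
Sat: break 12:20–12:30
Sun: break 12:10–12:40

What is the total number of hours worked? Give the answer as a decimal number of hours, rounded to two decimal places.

27.90 hours

Thu: 08:13–19:09 = 10 h 56 min; less 60 min break → 9 h 56 min
Fri: 11:22–16:25 = 5 h 3 min; less 30 min break → 4 h 33 min
Sat: 11:13–20:19 = 9 h 6 min; less 10 min break → 8 h 56 min
Sun: 10:48–15:47 = 4 h 59 min; less 30 min break → 4 h 29 min
Total: 9 h 56 min + 4 h 33 min + 8 h 56 min + 4 h 29 min = 27 h 54 min.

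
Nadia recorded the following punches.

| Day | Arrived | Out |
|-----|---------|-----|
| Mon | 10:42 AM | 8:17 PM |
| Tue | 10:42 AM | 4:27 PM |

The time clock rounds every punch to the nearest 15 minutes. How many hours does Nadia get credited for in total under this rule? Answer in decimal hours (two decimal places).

Mon: in 10:42 AM→10:45 AM, out 8:17 PM→8:15 PM; 9 h 30 min
Tue: in 10:42 AM→10:45 AM, out 4:27 PM→4:30 PM; 5 h 45 min
Total credited: 15 h 15 min.

15.25 hours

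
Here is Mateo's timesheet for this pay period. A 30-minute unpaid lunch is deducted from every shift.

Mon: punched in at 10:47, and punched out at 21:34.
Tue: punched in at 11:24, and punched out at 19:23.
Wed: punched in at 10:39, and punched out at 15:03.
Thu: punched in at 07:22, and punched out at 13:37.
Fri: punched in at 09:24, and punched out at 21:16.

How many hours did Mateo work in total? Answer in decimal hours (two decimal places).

38.78 hours

Mon: 10:47–21:34 = 10 h 47 min; less 30 min break → 10 h 17 min
Tue: 11:24–19:23 = 7 h 59 min; less 30 min break → 7 h 29 min
Wed: 10:39–15:03 = 4 h 24 min; less 30 min break → 3 h 54 min
Thu: 07:22–13:37 = 6 h 15 min; less 30 min break → 5 h 45 min
Fri: 09:24–21:16 = 11 h 52 min; less 30 min break → 11 h 22 min
Total: 10 h 17 min + 7 h 29 min + 3 h 54 min + 5 h 45 min + 11 h 22 min = 38 h 47 min.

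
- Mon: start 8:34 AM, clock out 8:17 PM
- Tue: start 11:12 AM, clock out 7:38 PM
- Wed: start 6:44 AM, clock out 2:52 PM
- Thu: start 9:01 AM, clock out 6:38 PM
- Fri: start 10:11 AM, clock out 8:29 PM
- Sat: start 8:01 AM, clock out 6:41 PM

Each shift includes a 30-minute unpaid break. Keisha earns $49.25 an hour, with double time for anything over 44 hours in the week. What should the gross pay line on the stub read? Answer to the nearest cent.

$3335.87

Mon: 8:34 AM–8:17 PM = 11 h 43 min; less 30 min break → 11 h 13 min
Tue: 11:12 AM–7:38 PM = 8 h 26 min; less 30 min break → 7 h 56 min
Wed: 6:44 AM–2:52 PM = 8 h 8 min; less 30 min break → 7 h 38 min
Thu: 9:01 AM–6:38 PM = 9 h 37 min; less 30 min break → 9 h 7 min
Fri: 10:11 AM–8:29 PM = 10 h 18 min; less 30 min break → 9 h 48 min
Sat: 8:01 AM–6:41 PM = 10 h 40 min; less 30 min break → 10 h 10 min
Total worked: 55 h 52 min = 3352 min.
Regular 44 h 0 min = 2640 min at $49.25/h; overtime 11 h 52 min = 712 min at $98.50/h.
Pay = (2640 × $49.25 + 712 × $98.50) ÷ 60 = $3335.87.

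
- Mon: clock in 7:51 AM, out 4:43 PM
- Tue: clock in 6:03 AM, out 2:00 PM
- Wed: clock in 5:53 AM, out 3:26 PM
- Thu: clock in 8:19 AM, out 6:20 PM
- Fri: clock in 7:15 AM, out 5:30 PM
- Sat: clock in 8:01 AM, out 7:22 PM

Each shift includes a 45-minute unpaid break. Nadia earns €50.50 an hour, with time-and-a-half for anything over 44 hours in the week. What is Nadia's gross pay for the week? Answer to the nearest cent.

€2940.36

Mon: 7:51 AM–4:43 PM = 8 h 52 min; less 45 min break → 8 h 7 min
Tue: 6:03 AM–2:00 PM = 7 h 57 min; less 45 min break → 7 h 12 min
Wed: 5:53 AM–3:26 PM = 9 h 33 min; less 45 min break → 8 h 48 min
Thu: 8:19 AM–6:20 PM = 10 h 1 min; less 45 min break → 9 h 16 min
Fri: 7:15 AM–5:30 PM = 10 h 15 min; less 45 min break → 9 h 30 min
Sat: 8:01 AM–7:22 PM = 11 h 21 min; less 45 min break → 10 h 36 min
Total worked: 53 h 29 min = 3209 min.
Regular 44 h 0 min = 2640 min at €50.50/h; overtime 9 h 29 min = 569 min at €75.75/h.
Pay = (2640 × €50.50 + 569 × €75.75) ÷ 60 = €2940.36.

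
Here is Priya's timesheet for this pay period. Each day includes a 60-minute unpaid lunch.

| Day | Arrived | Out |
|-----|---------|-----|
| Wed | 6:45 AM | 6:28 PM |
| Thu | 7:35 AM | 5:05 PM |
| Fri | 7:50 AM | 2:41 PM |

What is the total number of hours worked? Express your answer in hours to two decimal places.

25.07 hours

Wed: 6:45 AM–6:28 PM = 11 h 43 min; less 60 min break → 10 h 43 min
Thu: 7:35 AM–5:05 PM = 9 h 30 min; less 60 min break → 8 h 30 min
Fri: 7:50 AM–2:41 PM = 6 h 51 min; less 60 min break → 5 h 51 min
Total: 10 h 43 min + 8 h 30 min + 5 h 51 min = 25 h 4 min.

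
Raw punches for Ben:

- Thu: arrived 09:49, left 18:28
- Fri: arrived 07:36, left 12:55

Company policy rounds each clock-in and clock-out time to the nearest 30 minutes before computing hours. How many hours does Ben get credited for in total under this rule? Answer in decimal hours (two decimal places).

14.00 hours

Thu: in 09:49→10:00, out 18:28→18:30; 8 h 30 min
Fri: in 07:36→07:30, out 12:55→13:00; 5 h 30 min
Total credited: 14 h 0 min.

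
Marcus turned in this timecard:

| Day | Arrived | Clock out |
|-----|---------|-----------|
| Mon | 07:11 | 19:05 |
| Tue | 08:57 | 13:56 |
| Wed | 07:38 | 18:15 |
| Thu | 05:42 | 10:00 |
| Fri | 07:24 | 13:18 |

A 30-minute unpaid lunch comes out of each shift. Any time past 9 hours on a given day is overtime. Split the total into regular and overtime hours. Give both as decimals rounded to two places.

Mon: 07:11–19:05 = 11 h 54 min; less 30 min break → 11 h 24 min
Tue: 08:57–13:56 = 4 h 59 min; less 30 min break → 4 h 29 min
Wed: 07:38–18:15 = 10 h 37 min; less 30 min break → 10 h 7 min
Thu: 05:42–10:00 = 4 h 18 min; less 30 min break → 3 h 48 min
Fri: 07:24–13:18 = 5 h 54 min; less 30 min break → 5 h 24 min
Mon reg 9 h 0 min / OT 2 h 24 min; Tue reg 4 h 29 min / OT 0 h 0 min; Wed reg 9 h 0 min / OT 1 h 7 min; Thu reg 3 h 48 min / OT 0 h 0 min; Fri reg 5 h 24 min / OT 0 h 0 min.
Totals: regular 31 h 41 min, overtime 3 h 31 min.

Regular 31.68 hours, overtime 3.52 hours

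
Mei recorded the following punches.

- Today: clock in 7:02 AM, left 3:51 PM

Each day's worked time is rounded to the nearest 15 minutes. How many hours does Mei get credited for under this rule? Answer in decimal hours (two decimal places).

Today: 7:02 AM–3:51 PM = 8 h 49 min → rounds to 8 h 45 min

8.75 hours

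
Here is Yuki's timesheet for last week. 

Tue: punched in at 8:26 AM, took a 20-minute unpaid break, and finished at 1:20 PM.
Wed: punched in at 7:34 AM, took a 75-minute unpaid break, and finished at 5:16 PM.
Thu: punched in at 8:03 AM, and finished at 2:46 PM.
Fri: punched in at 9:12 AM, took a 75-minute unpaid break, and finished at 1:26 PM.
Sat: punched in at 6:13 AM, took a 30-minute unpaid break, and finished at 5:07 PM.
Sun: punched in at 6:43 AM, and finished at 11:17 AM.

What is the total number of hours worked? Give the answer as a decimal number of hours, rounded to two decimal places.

Tue: 8:26 AM–1:20 PM = 4 h 54 min; less 20 min break → 4 h 34 min
Wed: 7:34 AM–5:16 PM = 9 h 42 min; less 75 min break → 8 h 27 min
Thu: 8:03 AM–2:46 PM = 6 h 43 min
Fri: 9:12 AM–1:26 PM = 4 h 14 min; less 75 min break → 2 h 59 min
Sat: 6:13 AM–5:07 PM = 10 h 54 min; less 30 min break → 10 h 24 min
Sun: 6:43 AM–11:17 AM = 4 h 34 min
Total: 4 h 34 min + 8 h 27 min + 6 h 43 min + 2 h 59 min + 10 h 24 min + 4 h 34 min = 37 h 41 min.

37.68 hours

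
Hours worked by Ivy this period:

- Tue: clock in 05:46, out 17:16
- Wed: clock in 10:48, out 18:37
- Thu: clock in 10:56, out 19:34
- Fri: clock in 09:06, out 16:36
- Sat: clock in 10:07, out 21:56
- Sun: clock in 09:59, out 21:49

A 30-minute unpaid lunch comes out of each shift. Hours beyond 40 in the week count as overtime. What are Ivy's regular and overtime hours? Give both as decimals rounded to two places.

Tue: 05:46–17:16 = 11 h 30 min; less 30 min break → 11 h 0 min
Wed: 10:48–18:37 = 7 h 49 min; less 30 min break → 7 h 19 min
Thu: 10:56–19:34 = 8 h 38 min; less 30 min break → 8 h 8 min
Fri: 09:06–16:36 = 7 h 30 min; less 30 min break → 7 h 0 min
Sat: 10:07–21:56 = 11 h 49 min; less 30 min break → 11 h 19 min
Sun: 09:59–21:49 = 11 h 50 min; less 30 min break → 11 h 20 min
Total worked: 56 h 6 min = 56.10 h.
Threshold 40 h → overtime 16 h 6 min, regular 40 h 0 min.

Regular 40.00 hours, overtime 16.10 hours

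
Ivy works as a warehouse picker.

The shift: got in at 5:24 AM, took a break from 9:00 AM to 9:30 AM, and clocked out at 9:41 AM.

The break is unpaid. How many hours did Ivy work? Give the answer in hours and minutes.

3 h 47 min

The shift: 5:24 AM–9:41 AM = 4 h 17 min; less 30 min break → 3 h 47 min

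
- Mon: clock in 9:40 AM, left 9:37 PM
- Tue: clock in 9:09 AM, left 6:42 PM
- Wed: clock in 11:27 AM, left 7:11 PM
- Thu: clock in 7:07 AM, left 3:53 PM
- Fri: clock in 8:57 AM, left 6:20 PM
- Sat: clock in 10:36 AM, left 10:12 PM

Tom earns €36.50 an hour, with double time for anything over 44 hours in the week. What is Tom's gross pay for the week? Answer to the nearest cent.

Mon: 9:40 AM–9:37 PM = 11 h 57 min
Tue: 9:09 AM–6:42 PM = 9 h 33 min
Wed: 11:27 AM–7:11 PM = 7 h 44 min
Thu: 7:07 AM–3:53 PM = 8 h 46 min
Fri: 8:57 AM–6:20 PM = 9 h 23 min
Sat: 10:36 AM–10:12 PM = 11 h 36 min
Total worked: 58 h 59 min = 3539 min.
Regular 44 h 0 min = 2640 min at €36.50/h; overtime 14 h 59 min = 899 min at €73.00/h.
Pay = (2640 × €36.50 + 899 × €73.00) ÷ 60 = €2699.78.

€2699.78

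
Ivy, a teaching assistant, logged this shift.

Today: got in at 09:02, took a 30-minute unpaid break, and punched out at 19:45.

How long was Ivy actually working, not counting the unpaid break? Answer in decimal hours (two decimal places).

Today: 09:02–19:45 = 10 h 43 min; less 30 min break → 10 h 13 min

10.22 hours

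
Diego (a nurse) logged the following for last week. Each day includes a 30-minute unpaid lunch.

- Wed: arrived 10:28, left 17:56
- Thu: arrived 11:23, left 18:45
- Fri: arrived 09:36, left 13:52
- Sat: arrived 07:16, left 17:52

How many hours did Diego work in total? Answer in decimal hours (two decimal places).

27.70 hours

Wed: 10:28–17:56 = 7 h 28 min; less 30 min break → 6 h 58 min
Thu: 11:23–18:45 = 7 h 22 min; less 30 min break → 6 h 52 min
Fri: 09:36–13:52 = 4 h 16 min; less 30 min break → 3 h 46 min
Sat: 07:16–17:52 = 10 h 36 min; less 30 min break → 10 h 6 min
Total: 6 h 58 min + 6 h 52 min + 3 h 46 min + 10 h 6 min = 27 h 42 min.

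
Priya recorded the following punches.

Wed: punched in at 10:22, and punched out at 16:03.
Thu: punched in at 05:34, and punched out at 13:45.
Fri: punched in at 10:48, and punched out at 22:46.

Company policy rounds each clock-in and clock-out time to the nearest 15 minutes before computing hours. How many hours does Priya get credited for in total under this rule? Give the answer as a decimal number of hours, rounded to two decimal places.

Wed: in 10:22→10:15, out 16:03→16:00; 5 h 45 min
Thu: in 05:34→05:30, out 13:45→13:45; 8 h 15 min
Fri: in 10:48→10:45, out 22:46→22:45; 12 h 0 min
Total credited: 26 h 0 min.

26.00 hours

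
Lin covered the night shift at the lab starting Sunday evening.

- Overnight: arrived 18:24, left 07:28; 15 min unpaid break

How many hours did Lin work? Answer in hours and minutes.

12 h 49 min

Overnight: 18:24 → midnight = 5 h 36 min; midnight → 07:28 = 7 h 28 min; span 13 h 4 min; less 15 min break → 12 h 49 min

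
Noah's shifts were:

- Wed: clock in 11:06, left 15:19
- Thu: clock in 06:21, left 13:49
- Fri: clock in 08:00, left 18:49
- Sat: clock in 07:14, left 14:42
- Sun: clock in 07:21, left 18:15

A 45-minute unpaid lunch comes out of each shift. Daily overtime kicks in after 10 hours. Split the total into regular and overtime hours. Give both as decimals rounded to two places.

Wed: 11:06–15:19 = 4 h 13 min; less 45 min break → 3 h 28 min
Thu: 06:21–13:49 = 7 h 28 min; less 45 min break → 6 h 43 min
Fri: 08:00–18:49 = 10 h 49 min; less 45 min break → 10 h 4 min
Sat: 07:14–14:42 = 7 h 28 min; less 45 min break → 6 h 43 min
Sun: 07:21–18:15 = 10 h 54 min; less 45 min break → 10 h 9 min
Wed reg 3 h 28 min / OT 0 h 0 min; Thu reg 6 h 43 min / OT 0 h 0 min; Fri reg 10 h 0 min / OT 0 h 4 min; Sat reg 6 h 43 min / OT 0 h 0 min; Sun reg 10 h 0 min / OT 0 h 9 min.
Totals: regular 36 h 54 min, overtime 0 h 13 min.

Regular 36.90 hours, overtime 0.22 hours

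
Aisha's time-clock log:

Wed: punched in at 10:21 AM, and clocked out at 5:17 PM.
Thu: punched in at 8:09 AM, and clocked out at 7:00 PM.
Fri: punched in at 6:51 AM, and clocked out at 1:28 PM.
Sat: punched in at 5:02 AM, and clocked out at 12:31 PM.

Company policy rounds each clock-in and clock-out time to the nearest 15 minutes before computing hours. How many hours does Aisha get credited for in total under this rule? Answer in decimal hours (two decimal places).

Wed: in 10:21 AM→10:15 AM, out 5:17 PM→5:15 PM; 7 h 0 min
Thu: in 8:09 AM→8:15 AM, out 7:00 PM→7:00 PM; 10 h 45 min
Fri: in 6:51 AM→6:45 AM, out 1:28 PM→1:30 PM; 6 h 45 min
Sat: in 5:02 AM→5:00 AM, out 12:31 PM→12:30 PM; 7 h 30 min
Total credited: 32 h 0 min.

32.00 hours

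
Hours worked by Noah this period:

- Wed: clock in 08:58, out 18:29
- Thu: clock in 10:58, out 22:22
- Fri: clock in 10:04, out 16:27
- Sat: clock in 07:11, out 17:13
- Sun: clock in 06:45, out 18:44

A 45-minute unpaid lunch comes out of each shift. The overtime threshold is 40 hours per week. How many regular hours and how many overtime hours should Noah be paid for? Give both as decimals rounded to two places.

Regular 40.00 hours, overtime 5.57 hours

Wed: 08:58–18:29 = 9 h 31 min; less 45 min break → 8 h 46 min
Thu: 10:58–22:22 = 11 h 24 min; less 45 min break → 10 h 39 min
Fri: 10:04–16:27 = 6 h 23 min; less 45 min break → 5 h 38 min
Sat: 07:11–17:13 = 10 h 2 min; less 45 min break → 9 h 17 min
Sun: 06:45–18:44 = 11 h 59 min; less 45 min break → 11 h 14 min
Total worked: 45 h 34 min = 45.57 h.
Threshold 40 h → overtime 5 h 34 min, regular 40 h 0 min.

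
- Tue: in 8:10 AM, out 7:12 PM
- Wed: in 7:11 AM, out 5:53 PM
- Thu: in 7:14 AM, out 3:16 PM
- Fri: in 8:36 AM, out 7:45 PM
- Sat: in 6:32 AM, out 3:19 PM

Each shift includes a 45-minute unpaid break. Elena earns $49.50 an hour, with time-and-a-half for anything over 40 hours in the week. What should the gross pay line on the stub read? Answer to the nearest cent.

$2421.79

Tue: 8:10 AM–7:12 PM = 11 h 2 min; less 45 min break → 10 h 17 min
Wed: 7:11 AM–5:53 PM = 10 h 42 min; less 45 min break → 9 h 57 min
Thu: 7:14 AM–3:16 PM = 8 h 2 min; less 45 min break → 7 h 17 min
Fri: 8:36 AM–7:45 PM = 11 h 9 min; less 45 min break → 10 h 24 min
Sat: 6:32 AM–3:19 PM = 8 h 47 min; less 45 min break → 8 h 2 min
Total worked: 45 h 57 min = 2757 min.
Regular 40 h 0 min = 2400 min at $49.50/h; overtime 5 h 57 min = 357 min at $74.25/h.
Pay = (2400 × $49.50 + 357 × $74.25) ÷ 60 = $2421.79.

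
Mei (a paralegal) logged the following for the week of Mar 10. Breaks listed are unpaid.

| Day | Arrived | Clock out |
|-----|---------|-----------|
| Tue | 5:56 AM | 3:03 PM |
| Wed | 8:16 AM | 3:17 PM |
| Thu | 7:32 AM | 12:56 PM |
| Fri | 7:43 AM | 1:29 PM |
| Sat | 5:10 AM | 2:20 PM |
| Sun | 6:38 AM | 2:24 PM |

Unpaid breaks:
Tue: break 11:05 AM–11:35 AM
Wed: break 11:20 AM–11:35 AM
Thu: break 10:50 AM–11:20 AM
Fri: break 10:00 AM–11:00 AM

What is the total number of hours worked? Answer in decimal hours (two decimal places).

Tue: 5:56 AM–3:03 PM = 9 h 7 min; less 30 min break → 8 h 37 min
Wed: 8:16 AM–3:17 PM = 7 h 1 min; less 15 min break → 6 h 46 min
Thu: 7:32 AM–12:56 PM = 5 h 24 min; less 30 min break → 4 h 54 min
Fri: 7:43 AM–1:29 PM = 5 h 46 min; less 60 min break → 4 h 46 min
Sat: 5:10 AM–2:20 PM = 9 h 10 min
Sun: 6:38 AM–2:24 PM = 7 h 46 min
Total: 8 h 37 min + 6 h 46 min + 4 h 54 min + 4 h 46 min + 9 h 10 min + 7 h 46 min = 41 h 59 min.

41.98 hours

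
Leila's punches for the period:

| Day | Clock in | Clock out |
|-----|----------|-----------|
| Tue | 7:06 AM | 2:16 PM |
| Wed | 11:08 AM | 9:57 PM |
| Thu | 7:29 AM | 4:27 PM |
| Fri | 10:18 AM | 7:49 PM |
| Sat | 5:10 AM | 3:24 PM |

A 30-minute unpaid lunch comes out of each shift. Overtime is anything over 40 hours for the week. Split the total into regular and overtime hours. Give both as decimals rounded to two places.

Regular 40.00 hours, overtime 4.20 hours

Tue: 7:06 AM–2:16 PM = 7 h 10 min; less 30 min break → 6 h 40 min
Wed: 11:08 AM–9:57 PM = 10 h 49 min; less 30 min break → 10 h 19 min
Thu: 7:29 AM–4:27 PM = 8 h 58 min; less 30 min break → 8 h 28 min
Fri: 10:18 AM–7:49 PM = 9 h 31 min; less 30 min break → 9 h 1 min
Sat: 5:10 AM–3:24 PM = 10 h 14 min; less 30 min break → 9 h 44 min
Total worked: 44 h 12 min = 44.20 h.
Threshold 40 h → overtime 4 h 12 min, regular 40 h 0 min.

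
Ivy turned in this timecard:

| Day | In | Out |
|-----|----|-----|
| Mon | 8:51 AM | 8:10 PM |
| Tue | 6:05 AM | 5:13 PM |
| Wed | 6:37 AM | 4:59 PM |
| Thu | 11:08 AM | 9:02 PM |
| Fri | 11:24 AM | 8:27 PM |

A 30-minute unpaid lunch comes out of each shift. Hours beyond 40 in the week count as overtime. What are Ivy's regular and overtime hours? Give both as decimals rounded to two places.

Regular 40.00 hours, overtime 9.27 hours

Mon: 8:51 AM–8:10 PM = 11 h 19 min; less 30 min break → 10 h 49 min
Tue: 6:05 AM–5:13 PM = 11 h 8 min; less 30 min break → 10 h 38 min
Wed: 6:37 AM–4:59 PM = 10 h 22 min; less 30 min break → 9 h 52 min
Thu: 11:08 AM–9:02 PM = 9 h 54 min; less 30 min break → 9 h 24 min
Fri: 11:24 AM–8:27 PM = 9 h 3 min; less 30 min break → 8 h 33 min
Total worked: 49 h 16 min = 49.27 h.
Threshold 40 h → overtime 9 h 16 min, regular 40 h 0 min.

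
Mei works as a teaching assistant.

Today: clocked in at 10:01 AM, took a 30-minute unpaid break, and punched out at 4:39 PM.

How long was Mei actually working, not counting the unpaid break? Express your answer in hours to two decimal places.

6.13 hours

Today: 10:01 AM–4:39 PM = 6 h 38 min; less 30 min break → 6 h 8 min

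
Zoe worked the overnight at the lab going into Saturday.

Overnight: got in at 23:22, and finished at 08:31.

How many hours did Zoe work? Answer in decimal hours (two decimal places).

9.15 hours

Overnight: 23:22 → midnight = 0 h 38 min; midnight → 08:31 = 8 h 31 min; span 9 h 9 min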